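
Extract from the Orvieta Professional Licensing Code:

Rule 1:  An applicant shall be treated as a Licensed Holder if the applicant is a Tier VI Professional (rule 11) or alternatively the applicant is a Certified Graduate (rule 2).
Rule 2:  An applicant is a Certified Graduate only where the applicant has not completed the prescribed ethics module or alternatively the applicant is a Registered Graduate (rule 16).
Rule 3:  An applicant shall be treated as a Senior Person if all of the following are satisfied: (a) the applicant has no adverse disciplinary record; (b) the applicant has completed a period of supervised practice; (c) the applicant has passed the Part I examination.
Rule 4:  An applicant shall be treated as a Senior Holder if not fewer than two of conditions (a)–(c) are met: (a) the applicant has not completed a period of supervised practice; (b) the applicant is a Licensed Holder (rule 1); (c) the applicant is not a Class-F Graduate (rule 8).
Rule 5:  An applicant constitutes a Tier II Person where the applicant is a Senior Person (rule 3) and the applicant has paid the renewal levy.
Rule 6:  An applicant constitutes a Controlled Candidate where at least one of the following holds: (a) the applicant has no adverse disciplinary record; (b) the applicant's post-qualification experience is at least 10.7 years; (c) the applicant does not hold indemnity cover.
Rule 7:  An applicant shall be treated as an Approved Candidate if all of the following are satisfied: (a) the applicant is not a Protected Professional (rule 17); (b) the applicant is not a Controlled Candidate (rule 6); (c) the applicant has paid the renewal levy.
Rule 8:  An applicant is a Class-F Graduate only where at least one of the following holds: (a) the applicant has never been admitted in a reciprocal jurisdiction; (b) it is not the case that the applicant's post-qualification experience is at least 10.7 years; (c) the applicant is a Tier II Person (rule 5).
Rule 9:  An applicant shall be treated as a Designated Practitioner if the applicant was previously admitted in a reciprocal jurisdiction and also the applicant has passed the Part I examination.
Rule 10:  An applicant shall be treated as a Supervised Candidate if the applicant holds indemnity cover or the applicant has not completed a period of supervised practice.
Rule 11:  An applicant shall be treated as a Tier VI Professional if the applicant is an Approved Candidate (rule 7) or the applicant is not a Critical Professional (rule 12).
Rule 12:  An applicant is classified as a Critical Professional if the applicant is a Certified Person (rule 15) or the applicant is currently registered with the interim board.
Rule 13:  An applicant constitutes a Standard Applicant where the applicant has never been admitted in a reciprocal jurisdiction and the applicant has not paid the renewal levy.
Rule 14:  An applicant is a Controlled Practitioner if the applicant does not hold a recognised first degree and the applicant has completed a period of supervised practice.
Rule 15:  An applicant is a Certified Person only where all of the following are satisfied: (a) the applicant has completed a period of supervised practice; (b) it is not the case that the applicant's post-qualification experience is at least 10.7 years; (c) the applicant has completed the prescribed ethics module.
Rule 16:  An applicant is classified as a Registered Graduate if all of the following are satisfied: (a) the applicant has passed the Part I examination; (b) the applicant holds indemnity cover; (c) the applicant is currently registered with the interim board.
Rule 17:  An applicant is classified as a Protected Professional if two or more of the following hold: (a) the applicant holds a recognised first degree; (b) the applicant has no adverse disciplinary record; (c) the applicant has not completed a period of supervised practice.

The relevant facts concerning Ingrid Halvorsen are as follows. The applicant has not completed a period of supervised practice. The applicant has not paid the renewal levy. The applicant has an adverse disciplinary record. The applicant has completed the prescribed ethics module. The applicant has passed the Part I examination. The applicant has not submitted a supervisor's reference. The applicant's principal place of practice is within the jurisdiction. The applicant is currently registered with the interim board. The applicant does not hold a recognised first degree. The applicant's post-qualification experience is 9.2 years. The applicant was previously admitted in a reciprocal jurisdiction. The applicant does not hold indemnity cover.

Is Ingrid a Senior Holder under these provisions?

rule 17 — Protected Professional: the applicant holds a recognised first degree? no; the applicant has no adverse disciplinary record? no; the applicant has not completed a period of supervised practice? yes — 1 of 3 hold (need ≥2) → not satisfied.
rule 6 — Controlled Candidate: [the applicant has no adverse disciplinary record? no] OR [applicant's post-qualification experience: 9.2 years ≥ 10.7 years? no] OR [the applicant does not hold indemnity cover? yes] → satisfied.
rule 7 — Approved Candidate: [not a Protected Professional (rule 17)? yes] AND [not a Controlled Candidate (rule 6)? no] AND [the applicant has paid the renewal levy? no] → not satisfied.
rule 15 — Certified Person: [the applicant has completed a period of supervised practice? no] AND [applicant's post-qualification experience: 9.2 years ≥ 10.7 years? no, so negated condition yes] AND [the applicant has completed the prescribed ethics module? yes] → not satisfied.
rule 12 — Critical Professional: [Certified Person (rule 15)? no] OR [the applicant is currently registered with the interim board? yes] → satisfied.
rule 11 — Tier VI Professional: [Approved Candidate (rule 7)? no] OR [not a Critical Professional (rule 12)? no] → not satisfied.
rule 16 — Registered Graduate: [the applicant has passed the Part I examination? yes] AND [the applicant holds indemnity cover? no] AND [the applicant is currently registered with the interim board? yes] → not satisfied.
rule 2 — Certified Graduate: [the applicant has not completed the prescribed ethics module? no] OR [Registered Graduate (rule 16)? no] → not satisfied.
rule 1 — Licensed Holder: [Tier VI Professional (rule 11)? no] OR [Certified Graduate (rule 2)? no] → not satisfied.
rule 3 — Senior Person: [the applicant has no adverse disciplinary record? no] AND [the applicant has completed a period of supervised practice? no] AND [the applicant has passed the Part I examination? yes] → not satisfied.
rule 5 — Tier II Person: [Senior Person (rule 3)? no] AND [the applicant has paid the renewal levy? no] → not satisfied.
rule 8 — Class-F Graduate: [the applicant has never been admitted in a reciprocal jurisdiction? no] OR [applicant's post-qualification experience: 9.2 years ≥ 10.7 years? no, so negated condition yes] OR [Tier II Person (rule 5)? no] → satisfied.
rule 4 — Senior Holder: the applicant has not completed a period of supervised practice? yes; Licensed Holder (rule 1)? no; not a Class-F Graduate (rule 8)? no — 1 of 3 hold (need ≥2) → not satisfied.

No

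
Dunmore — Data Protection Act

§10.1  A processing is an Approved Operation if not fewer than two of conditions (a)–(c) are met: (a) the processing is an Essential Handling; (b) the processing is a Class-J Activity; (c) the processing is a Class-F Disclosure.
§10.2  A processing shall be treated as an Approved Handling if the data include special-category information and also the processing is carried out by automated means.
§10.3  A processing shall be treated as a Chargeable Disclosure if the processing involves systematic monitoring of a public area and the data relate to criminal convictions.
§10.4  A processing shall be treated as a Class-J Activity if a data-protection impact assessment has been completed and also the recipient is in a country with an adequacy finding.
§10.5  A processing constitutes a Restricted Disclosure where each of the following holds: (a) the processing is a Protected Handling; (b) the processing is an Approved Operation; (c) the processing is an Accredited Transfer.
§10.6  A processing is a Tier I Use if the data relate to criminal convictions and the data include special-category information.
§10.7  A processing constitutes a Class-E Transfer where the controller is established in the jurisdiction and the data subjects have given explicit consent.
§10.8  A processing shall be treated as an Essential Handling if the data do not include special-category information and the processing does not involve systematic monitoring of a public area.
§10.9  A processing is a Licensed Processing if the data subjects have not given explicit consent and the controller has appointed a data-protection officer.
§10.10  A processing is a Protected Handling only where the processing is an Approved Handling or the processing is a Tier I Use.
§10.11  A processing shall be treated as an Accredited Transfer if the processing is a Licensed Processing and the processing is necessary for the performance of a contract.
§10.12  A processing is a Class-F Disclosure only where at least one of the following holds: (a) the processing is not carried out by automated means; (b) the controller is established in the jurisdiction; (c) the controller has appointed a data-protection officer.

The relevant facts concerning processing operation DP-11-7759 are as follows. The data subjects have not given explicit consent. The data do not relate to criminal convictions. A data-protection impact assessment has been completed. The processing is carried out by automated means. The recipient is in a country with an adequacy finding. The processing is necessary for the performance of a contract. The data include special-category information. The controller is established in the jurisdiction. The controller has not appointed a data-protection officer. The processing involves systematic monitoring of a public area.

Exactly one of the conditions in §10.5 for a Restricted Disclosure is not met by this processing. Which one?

Accredited Transfer

§10.2 — Approved Handling: [the data include special-category information? yes] AND [the processing is carried out by automated means? yes] → satisfied.
§10.6 — Tier I Use: [the data relate to criminal convictions? no] AND [the data include special-category information? yes] → not satisfied.
§10.10 — Protected Handling: [Approved Handling (§10.2)? yes] OR [Tier I Use (§10.6)? no] → satisfied.
§10.8 — Essential Handling: [the data do not include special-category information? no] AND [the processing does not involve systematic monitoring of a public area? no] → not satisfied.
§10.4 — Class-J Activity: [a data-protection impact assessment has been completed? yes] AND [the recipient is in a country with an adequacy finding? yes] → satisfied.
§10.12 — Class-F Disclosure: [the processing is not carried out by automated means? no] OR [the controller is established in the jurisdiction? yes] OR [the controller has appointed a data-protection officer? no] → satisfied.
§10.1 — Approved Operation: Essential Handling (§10.8)? no; Class-J Activity (§10.4)? yes; Class-F Disclosure (§10.12)? yes — 2 of 3 hold (need ≥2) → satisfied.
§10.9 — Licensed Processing: [the data subjects have not given explicit consent? yes] AND [the controller has appointed a data-protection officer? no] → not satisfied.
§10.11 — Accredited Transfer: [Licensed Processing (§10.9)? no] AND [the processing is necessary for the performance of a contract? yes] → not satisfied.
§10.5 — Restricted Disclosure: [Protected Handling (§10.10)? yes] AND [Approved Operation (§10.1)? yes] AND [Accredited Transfer (§10.11)? no] → not satisfied.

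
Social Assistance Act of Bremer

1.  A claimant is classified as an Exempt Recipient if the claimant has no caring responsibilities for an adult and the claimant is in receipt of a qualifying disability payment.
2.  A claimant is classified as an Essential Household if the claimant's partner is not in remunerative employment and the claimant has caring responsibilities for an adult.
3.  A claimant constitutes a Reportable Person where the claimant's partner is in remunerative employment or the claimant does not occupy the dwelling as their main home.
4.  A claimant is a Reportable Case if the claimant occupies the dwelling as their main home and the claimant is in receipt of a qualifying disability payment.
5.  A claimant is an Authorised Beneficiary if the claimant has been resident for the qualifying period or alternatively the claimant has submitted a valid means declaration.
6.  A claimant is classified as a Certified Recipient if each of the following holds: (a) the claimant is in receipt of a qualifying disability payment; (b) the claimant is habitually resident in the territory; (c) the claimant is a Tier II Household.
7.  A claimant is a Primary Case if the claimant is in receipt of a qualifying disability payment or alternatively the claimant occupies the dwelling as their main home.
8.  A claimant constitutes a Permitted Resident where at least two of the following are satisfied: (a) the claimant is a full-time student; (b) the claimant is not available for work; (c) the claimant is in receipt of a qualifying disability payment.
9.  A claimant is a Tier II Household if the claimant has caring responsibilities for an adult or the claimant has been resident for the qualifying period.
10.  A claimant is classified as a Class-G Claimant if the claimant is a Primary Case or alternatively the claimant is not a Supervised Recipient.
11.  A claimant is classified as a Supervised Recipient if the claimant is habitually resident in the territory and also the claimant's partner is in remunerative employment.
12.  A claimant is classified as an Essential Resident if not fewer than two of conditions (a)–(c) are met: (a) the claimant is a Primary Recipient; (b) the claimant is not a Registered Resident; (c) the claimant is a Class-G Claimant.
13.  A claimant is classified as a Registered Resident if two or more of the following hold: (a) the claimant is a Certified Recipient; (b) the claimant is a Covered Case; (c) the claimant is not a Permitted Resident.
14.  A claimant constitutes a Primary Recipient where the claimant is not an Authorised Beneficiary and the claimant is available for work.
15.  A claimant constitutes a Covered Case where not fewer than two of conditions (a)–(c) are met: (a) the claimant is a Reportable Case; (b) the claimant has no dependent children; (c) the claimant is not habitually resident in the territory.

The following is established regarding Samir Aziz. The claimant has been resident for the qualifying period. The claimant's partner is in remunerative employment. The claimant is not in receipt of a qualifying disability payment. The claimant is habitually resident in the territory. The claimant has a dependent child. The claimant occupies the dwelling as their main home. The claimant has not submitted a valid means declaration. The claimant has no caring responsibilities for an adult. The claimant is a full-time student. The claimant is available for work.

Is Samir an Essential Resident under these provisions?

Under paragraph 5: the claimant has been resident for the qualifying period? yes; or the claimant has submitted a valid means declaration? no. So the claimant is an Authorised Beneficiary.
Under paragraph 14: not an Authorised Beneficiary (paragraph 5)? no; and the claimant is available for work? yes. So the claimant is not a Primary Recipient.
Under paragraph 9: the claimant has caring responsibilities for an adult? no; or the claimant has been resident for the qualifying period? yes. So the claimant is a Tier II Household.
Under paragraph 6: the claimant is in receipt of a qualifying disability payment? no; and the claimant is habitually resident in the territory? yes; and Tier II Household (paragraph 9)? yes. So the claimant is not a Certified Recipient.
Under paragraph 4: the claimant occupies the dwelling as their main home? yes; and the claimant is in receipt of a qualifying disability payment? no. So the claimant is not a Reportable Case.
Under paragraph 15: Reportable Case (paragraph 4)? no; the claimant has no dependent children? no; the claimant is not habitually resident in the territory? no — 0 of 3 hold (need ≥2) → not satisfied.
Under paragraph 8: the claimant is a full-time student? yes; the claimant is not available for work? no; the claimant is in receipt of a qualifying disability payment? no — 1 of 3 hold (need ≥2) → not satisfied.
Under paragraph 13: Certified Recipient (paragraph 6)? no; Covered Case (paragraph 15)? no; not a Permitted Resident (paragraph 8)? yes — 1 of 3 hold (need ≥2) → not satisfied.
Under paragraph 7: the claimant is in receipt of a qualifying disability payment? no; or the claimant occupies the dwelling as their main home? yes. So the claimant is a Primary Case.
Under paragraph 11: the claimant is habitually resident in the territory? yes; and the claimant's partner is in remunerative employment? yes. So the claimant is a Supervised Recipient.
Under paragraph 10: Primary Case (paragraph 7)? yes; or not a Supervised Recipient (paragraph 11)? no. So the claimant is a Class-G Claimant.
Under paragraph 12: Primary Recipient (paragraph 14)? no; not a Registered Resident (paragraph 13)? yes; Class-G Claimant (paragraph 10)? yes — 2 of 3 hold (need ≥2) → satisfied.

Yes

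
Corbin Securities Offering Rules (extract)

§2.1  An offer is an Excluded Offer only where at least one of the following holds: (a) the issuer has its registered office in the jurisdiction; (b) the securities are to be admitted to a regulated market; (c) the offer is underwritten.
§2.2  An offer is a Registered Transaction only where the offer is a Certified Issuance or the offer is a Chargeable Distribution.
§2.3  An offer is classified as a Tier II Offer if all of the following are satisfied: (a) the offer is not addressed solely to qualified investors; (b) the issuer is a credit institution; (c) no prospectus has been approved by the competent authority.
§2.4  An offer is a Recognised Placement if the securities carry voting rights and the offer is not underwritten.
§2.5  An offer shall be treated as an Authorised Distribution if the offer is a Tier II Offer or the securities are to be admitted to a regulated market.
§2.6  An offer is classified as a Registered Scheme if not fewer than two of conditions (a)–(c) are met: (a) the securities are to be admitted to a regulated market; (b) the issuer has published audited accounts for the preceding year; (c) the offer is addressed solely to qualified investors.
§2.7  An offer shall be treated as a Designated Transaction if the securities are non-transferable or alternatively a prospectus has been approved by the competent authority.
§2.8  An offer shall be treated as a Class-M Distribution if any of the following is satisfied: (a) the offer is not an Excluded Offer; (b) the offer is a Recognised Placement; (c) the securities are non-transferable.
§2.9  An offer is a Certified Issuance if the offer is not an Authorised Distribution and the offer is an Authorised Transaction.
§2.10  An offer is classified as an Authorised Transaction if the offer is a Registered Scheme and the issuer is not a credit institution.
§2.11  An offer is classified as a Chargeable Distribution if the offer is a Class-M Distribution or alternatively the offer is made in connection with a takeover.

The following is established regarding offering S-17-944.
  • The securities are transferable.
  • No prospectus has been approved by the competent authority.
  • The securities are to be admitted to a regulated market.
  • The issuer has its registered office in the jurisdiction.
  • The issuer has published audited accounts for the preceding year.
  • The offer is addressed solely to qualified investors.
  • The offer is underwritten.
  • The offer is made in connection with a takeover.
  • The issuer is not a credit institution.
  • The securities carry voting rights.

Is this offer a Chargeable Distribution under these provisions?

Yes

§2.1 — Excluded Offer: [the issuer has its registered office in the jurisdiction? yes] OR [the securities are to be admitted to a regulated market? yes] OR [the offer is underwritten? yes] → satisfied.
§2.4 — Recognised Placement: [the securities carry voting rights? yes] AND [the offer is not underwritten? no] → not satisfied.
§2.8 — Class-M Distribution: [not an Excluded Offer (§2.1)? no] OR [Recognised Placement (§2.4)? no] OR [the securities are non-transferable? no] → not satisfied.
§2.11 — Chargeable Distribution: [Class-M Distribution (§2.8)? no] OR [the offer is made in connection with a takeover? yes] → satisfied.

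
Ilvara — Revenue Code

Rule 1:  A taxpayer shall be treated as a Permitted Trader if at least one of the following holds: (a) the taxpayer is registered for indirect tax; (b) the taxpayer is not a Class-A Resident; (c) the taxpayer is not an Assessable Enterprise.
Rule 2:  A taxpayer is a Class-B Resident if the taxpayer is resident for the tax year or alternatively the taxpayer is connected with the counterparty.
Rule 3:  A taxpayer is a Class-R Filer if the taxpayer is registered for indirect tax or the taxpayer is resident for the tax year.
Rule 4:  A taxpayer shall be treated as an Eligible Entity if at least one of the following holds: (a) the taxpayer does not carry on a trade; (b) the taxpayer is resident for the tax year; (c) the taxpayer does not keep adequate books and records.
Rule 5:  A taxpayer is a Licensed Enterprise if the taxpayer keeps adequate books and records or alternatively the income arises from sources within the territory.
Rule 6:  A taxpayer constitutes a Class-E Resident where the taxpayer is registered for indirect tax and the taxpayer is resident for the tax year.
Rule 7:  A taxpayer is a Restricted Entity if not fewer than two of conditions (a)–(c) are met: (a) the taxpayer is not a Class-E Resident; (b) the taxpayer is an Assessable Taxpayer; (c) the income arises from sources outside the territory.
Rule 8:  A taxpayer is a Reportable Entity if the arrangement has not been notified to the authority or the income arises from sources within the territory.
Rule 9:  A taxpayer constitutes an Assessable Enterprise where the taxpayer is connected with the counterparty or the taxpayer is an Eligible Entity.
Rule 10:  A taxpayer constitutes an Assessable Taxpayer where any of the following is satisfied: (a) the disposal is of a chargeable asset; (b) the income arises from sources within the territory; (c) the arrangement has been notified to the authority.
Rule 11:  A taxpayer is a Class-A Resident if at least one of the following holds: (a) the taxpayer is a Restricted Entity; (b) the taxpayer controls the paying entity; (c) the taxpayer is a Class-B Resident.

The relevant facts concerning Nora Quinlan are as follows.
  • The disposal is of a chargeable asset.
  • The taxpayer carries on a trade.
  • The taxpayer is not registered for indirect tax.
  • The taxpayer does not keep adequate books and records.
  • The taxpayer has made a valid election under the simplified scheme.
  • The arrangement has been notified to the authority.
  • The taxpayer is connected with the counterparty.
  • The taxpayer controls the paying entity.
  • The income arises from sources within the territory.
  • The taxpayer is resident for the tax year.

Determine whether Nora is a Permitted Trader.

Under rule 6: the taxpayer is registered for indirect tax? no; and the taxpayer is resident for the tax year? yes. So the taxpayer is not a Class-E Resident.
Under rule 10: the disposal is of a chargeable asset? yes; or the income arises from sources within the territory? yes; or the arrangement has been notified to the authority? yes. So the taxpayer is an Assessable Taxpayer.
Under rule 7: not a Class-E Resident (rule 6)? yes; Assessable Taxpayer (rule 10)? yes; the income arises from sources outside the territory? no — 2 of 3 hold (need ≥2) → satisfied.
Under rule 2: the taxpayer is resident for the tax year? yes; or the taxpayer is connected with the counterparty? yes. So the taxpayer is a Class-B Resident.
Under rule 11: Restricted Entity (rule 7)? yes; or the taxpayer controls the paying entity? yes; or Class-B Resident (rule 2)? yes. So the taxpayer is a Class-A Resident.
Under rule 4: the taxpayer does not carry on a trade? no; or the taxpayer is resident for the tax year? yes; or the taxpayer does not keep adequate books and records? yes. So the taxpayer is an Eligible Entity.
Under rule 9: the taxpayer is connected with the counterparty? yes; or Eligible Entity (rule 4)? yes. So the taxpayer is an Assessable Enterprise.
Under rule 1: the taxpayer is registered for indirect tax? no; or not a Class-A Resident (rule 11)? no; or not an Assessable Enterprise (rule 9)? no. So the taxpayer is not a Permitted Trader.

No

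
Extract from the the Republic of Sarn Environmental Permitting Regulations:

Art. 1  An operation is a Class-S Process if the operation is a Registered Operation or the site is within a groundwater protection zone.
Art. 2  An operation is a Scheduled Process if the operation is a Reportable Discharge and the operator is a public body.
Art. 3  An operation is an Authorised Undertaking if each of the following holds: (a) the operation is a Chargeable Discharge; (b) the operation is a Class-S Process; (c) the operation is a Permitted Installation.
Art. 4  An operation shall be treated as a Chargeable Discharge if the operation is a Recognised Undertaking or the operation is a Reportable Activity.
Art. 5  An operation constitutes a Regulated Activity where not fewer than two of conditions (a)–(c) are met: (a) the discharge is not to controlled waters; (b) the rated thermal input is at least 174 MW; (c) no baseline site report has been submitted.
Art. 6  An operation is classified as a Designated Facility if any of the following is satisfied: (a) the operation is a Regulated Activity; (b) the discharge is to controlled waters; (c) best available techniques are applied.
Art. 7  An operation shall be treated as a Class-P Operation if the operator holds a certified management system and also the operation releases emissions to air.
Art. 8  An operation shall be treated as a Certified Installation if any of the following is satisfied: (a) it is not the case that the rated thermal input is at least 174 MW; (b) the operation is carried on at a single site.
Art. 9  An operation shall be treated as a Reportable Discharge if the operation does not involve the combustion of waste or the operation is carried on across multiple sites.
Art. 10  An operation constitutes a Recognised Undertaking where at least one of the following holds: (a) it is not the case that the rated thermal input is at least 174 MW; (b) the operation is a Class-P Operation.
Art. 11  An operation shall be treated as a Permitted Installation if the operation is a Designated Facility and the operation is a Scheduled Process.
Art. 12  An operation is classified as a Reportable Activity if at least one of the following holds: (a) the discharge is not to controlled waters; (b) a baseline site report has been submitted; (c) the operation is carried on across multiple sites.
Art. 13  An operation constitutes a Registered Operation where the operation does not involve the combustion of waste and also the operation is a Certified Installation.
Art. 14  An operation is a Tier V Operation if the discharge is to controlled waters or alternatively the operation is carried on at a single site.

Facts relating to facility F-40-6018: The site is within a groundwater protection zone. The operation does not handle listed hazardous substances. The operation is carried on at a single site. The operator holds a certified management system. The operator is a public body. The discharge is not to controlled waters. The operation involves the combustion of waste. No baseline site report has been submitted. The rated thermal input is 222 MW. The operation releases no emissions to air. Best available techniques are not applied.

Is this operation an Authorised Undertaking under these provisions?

article 7 — Class-P Operation: [the operator holds a certified management system? yes] AND [the operation releases emissions to air? no] → not satisfied.
article 10 — Recognised Undertaking: [rated thermal input: 222 MW ≥ 174 MW? yes, so negated condition no] OR [Class-P Operation (article 7)? no] → not satisfied.
article 12 — Reportable Activity: [the discharge is not to controlled waters? yes] OR [a baseline site report has been submitted? no] OR [the operation is carried on across multiple sites? no] → satisfied.
article 4 — Chargeable Discharge: [Recognised Undertaking (article 10)? no] OR [Reportable Activity (article 12)? yes] → satisfied.
article 8 — Certified Installation: [rated thermal input: 222 MW ≥ 174 MW? yes, so negated condition no] OR [the operation is carried on at a single site? yes] → satisfied.
article 13 — Registered Operation: [the operation does not involve the combustion of waste? no] AND [Certified Installation (article 8)? yes] → not satisfied.
article 1 — Class-S Process: [Registered Operation (article 13)? no] OR [the site is within a groundwater protection zone? yes] → satisfied.
article 5 — Regulated Activity: the discharge is not to controlled waters? yes; rated thermal input: 222 MW ≥ 174 MW? yes; no baseline site report has been submitted? yes — 3 of 3 hold (need ≥2) → satisfied.
article 6 — Designated Facility: [Regulated Activity (article 5)? yes] OR [the discharge is to controlled waters? no] OR [best available techniques are applied? no] → satisfied.
article 9 — Reportable Discharge: [the operation does not involve the combustion of waste? no] OR [the operation is carried on across multiple sites? no] → not satisfied.
article 2 — Scheduled Process: [Reportable Discharge (article 9)? no] AND [the operator is a public body? yes] → not satisfied.
article 11 — Permitted Installation: [Designated Facility (article 6)? yes] AND [Scheduled Process (article 2)? no] → not satisfied.
article 3 — Authorised Undertaking: [Chargeable Discharge (article 4)? yes] AND [Class-S Process (article 1)? yes] AND [Permitted Installation (article 11)? no] → not satisfied.

No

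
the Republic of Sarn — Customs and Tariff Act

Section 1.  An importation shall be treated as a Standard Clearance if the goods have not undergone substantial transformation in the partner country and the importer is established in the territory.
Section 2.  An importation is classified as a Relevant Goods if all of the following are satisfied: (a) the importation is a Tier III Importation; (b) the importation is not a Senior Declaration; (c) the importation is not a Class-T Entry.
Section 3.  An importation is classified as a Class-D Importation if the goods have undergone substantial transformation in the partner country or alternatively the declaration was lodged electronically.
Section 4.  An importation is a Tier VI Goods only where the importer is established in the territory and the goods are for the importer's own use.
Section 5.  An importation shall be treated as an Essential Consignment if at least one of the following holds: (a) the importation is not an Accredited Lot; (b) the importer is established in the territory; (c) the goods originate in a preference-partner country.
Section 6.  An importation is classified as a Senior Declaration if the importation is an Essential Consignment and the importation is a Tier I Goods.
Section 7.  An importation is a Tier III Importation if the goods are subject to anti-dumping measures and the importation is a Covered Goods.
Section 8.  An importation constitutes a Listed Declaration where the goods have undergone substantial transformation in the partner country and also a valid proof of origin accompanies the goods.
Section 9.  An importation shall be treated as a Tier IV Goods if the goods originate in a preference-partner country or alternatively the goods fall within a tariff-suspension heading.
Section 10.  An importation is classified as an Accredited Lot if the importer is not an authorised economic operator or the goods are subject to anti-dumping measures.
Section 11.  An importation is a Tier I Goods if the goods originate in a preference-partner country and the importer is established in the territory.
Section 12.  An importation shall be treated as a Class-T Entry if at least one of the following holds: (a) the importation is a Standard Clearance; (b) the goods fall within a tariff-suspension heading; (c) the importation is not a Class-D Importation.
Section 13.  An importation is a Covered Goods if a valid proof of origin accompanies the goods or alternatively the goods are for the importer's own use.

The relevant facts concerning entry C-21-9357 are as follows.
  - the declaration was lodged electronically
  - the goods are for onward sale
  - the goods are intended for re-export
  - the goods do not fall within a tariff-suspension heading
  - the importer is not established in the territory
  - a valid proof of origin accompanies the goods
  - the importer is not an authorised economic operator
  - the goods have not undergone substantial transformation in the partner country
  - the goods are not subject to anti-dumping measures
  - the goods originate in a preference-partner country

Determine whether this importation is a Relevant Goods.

No

section 13 — Covered Goods: [a valid proof of origin accompanies the goods? yes] OR [the goods are for the importer's own use? no] → satisfied.
section 7 — Tier III Importation: [the goods are subject to anti-dumping measures? no] AND [Covered Goods (section 13)? yes] → not satisfied.
section 10 — Accredited Lot: [the importer is not an authorised economic operator? yes] OR [the goods are subject to anti-dumping measures? no] → satisfied.
section 5 — Essential Consignment: [not an Accredited Lot (section 10)? no] OR [the importer is established in the territory? no] OR [the goods originate in a preference-partner country? yes] → satisfied.
section 11 — Tier I Goods: [the goods originate in a preference-partner country? yes] AND [the importer is established in the territory? no] → not satisfied.
section 6 — Senior Declaration: [Essential Consignment (section 5)? yes] AND [Tier I Goods (section 11)? no] → not satisfied.
section 1 — Standard Clearance: [the goods have not undergone substantial transformation in the partner country? yes] AND [the importer is established in the territory? no] → not satisfied.
section 3 — Class-D Importation: [the goods have undergone substantial transformation in the partner country? no] OR [the declaration was lodged electronically? yes] → satisfied.
section 12 — Class-T Entry: [Standard Clearance (section 1)? no] OR [the goods fall within a tariff-suspension heading? no] OR [not a Class-D Importation (section 3)? no] → not satisfied.
section 2 — Relevant Goods: [Tier III Importation (section 7)? no] AND [not a Senior Declaration (section 6)? yes] AND [not a Class-T Entry (section 12)? yes] → not satisfied.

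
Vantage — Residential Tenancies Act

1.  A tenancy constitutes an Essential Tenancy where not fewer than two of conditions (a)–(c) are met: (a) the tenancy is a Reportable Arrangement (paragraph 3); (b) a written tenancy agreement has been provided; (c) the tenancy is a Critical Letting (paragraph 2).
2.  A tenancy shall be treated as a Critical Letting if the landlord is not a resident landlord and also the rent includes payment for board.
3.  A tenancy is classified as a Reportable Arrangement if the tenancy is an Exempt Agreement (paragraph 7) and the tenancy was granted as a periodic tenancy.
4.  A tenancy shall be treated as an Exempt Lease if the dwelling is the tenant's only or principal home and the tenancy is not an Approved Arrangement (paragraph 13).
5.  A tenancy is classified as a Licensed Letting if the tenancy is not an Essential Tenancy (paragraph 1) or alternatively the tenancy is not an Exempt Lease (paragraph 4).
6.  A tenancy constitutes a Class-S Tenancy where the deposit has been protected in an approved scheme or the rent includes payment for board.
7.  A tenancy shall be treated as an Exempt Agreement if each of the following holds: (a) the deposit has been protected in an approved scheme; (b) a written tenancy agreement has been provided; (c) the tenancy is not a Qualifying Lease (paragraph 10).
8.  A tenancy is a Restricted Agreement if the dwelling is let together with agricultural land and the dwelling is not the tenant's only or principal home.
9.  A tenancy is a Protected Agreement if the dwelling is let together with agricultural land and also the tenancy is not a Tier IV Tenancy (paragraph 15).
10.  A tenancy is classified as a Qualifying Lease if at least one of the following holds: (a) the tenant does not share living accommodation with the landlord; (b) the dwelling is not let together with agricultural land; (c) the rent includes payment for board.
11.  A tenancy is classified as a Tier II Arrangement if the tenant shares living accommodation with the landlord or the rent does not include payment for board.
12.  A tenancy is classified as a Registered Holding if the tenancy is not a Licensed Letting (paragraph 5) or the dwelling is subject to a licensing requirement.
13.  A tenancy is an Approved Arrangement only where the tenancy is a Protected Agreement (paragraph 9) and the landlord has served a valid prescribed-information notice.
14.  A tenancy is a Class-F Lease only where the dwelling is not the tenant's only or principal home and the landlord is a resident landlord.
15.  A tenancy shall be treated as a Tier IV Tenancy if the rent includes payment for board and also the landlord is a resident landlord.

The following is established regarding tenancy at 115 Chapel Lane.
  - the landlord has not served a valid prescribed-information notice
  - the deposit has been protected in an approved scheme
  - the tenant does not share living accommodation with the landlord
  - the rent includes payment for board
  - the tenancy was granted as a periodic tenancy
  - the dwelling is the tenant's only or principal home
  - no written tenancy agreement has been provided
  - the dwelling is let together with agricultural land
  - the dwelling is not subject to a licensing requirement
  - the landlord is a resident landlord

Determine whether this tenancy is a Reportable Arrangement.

paragraph 10 — Qualifying Lease: [the tenant does not share living accommodation with the landlord? yes] OR [the dwelling is not let together with agricultural land? no] OR [the rent includes payment for board? yes] → satisfied.
paragraph 7 — Exempt Agreement: [the deposit has been protected in an approved scheme? yes] AND [a written tenancy agreement has been provided? no] AND [not a Qualifying Lease (paragraph 10)? no] → not satisfied.
paragraph 3 — Reportable Arrangement: [Exempt Agreement (paragraph 7)? no] AND [the tenancy was granted as a periodic tenancy? yes] → not satisfied.

No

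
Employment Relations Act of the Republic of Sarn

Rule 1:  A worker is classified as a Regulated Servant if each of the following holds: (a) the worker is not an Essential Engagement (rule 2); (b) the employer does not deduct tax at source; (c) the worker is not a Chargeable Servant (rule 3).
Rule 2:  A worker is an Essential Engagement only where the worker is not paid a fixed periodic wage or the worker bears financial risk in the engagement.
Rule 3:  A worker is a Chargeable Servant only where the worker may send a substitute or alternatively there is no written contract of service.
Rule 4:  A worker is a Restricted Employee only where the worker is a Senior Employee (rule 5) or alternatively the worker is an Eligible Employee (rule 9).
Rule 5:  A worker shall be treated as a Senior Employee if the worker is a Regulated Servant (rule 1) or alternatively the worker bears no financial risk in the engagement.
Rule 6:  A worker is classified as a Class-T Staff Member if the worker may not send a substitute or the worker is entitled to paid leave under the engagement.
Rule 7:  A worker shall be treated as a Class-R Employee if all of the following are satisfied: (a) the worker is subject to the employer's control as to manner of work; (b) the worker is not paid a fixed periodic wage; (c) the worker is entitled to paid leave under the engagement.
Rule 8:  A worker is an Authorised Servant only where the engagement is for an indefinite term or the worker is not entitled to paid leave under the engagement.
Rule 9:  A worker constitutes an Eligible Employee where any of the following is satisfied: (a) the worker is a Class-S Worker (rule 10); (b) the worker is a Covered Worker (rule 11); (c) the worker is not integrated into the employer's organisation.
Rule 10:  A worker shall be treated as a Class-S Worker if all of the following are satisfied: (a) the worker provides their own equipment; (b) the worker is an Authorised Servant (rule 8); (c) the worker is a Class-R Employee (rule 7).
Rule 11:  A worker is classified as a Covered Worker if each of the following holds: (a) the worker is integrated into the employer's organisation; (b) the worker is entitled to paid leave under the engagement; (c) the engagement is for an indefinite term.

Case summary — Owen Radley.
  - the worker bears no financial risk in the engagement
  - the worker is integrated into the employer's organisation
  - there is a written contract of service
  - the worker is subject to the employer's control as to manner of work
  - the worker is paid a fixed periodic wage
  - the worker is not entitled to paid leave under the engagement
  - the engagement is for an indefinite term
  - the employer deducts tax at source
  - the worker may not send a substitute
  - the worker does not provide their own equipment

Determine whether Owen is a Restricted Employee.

Yes

rule 2 — Essential Engagement: [the worker is not paid a fixed periodic wage? no] OR [the worker bears financial risk in the engagement? no] → not satisfied.
rule 3 — Chargeable Servant: [the worker may send a substitute? no] OR [there is no written contract of service? no] → not satisfied.
rule 1 — Regulated Servant: [not an Essential Engagement (rule 2)? yes] AND [the employer does not deduct tax at source? no] AND [not a Chargeable Servant (rule 3)? yes] → not satisfied.
rule 5 — Senior Employee: [Regulated Servant (rule 1)? no] OR [the worker bears no financial risk in the engagement? yes] → satisfied.
rule 8 — Authorised Servant: [the engagement is for an indefinite term? yes] OR [the worker is not entitled to paid leave under the engagement? yes] → satisfied.
rule 7 — Class-R Employee: [the worker is subject to the employer's control as to manner of work? yes] AND [the worker is not paid a fixed periodic wage? no] AND [the worker is entitled to paid leave under the engagement? no] → not satisfied.
rule 10 — Class-S Worker: [the worker provides their own equipment? no] AND [Authorised Servant (rule 8)? yes] AND [Class-R Employee (rule 7)? no] → not satisfied.
rule 11 — Covered Worker: [the worker is integrated into the employer's organisation? yes] AND [the worker is entitled to paid leave under the engagement? no] AND [the engagement is for an indefinite term? yes] → not satisfied.
rule 9 — Eligible Employee: [Class-S Worker (rule 10)? no] OR [Covered Worker (rule 11)? no] OR [the worker is not integrated into the employer's organisation? no] → not satisfied.
rule 4 — Restricted Employee: [Senior Employee (rule 5)? yes] OR [Eligible Employee (rule 9)? no] → satisfied.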